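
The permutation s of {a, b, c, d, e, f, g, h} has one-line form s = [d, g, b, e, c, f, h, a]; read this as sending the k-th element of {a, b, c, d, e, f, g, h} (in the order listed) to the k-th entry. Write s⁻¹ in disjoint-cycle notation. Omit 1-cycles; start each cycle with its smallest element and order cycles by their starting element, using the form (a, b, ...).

First write s in disjoint cycles: (a, d, e, c, b, g, h).
Reversing each cycle (and rotating so the smallest element leads) gives s⁻¹ = (a, h, g, b, c, e, d).

(a, h, g, b, c, e, d)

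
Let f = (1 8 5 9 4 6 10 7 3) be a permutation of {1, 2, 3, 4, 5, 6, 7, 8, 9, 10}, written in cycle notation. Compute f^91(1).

1 lies in the 9-cycle (1 8 5 9 4 6 10 7 3).
Powers repeat with period 9 on this cycle, and 91 mod 9 = 1, so f^91(1) = f^1(1).
Advancing 1 step from 1: 1 → 8.

8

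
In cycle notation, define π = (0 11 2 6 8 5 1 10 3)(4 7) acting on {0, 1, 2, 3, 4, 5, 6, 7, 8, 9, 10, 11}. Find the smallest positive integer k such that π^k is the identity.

18

The disjoint cycles have lengths 9, 2, 1.
The order of π is the least common multiple of its cycle lengths: lcm(9, 2) = 18.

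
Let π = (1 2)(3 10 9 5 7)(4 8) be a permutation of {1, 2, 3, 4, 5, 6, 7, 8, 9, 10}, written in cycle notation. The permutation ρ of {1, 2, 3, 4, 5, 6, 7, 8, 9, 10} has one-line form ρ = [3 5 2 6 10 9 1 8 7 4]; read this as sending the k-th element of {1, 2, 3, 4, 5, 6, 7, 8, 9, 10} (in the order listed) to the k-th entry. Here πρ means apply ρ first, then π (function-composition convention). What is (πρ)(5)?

9

(πρ)(5) = π(ρ(5)). ρ(5) = 10, then π(10) = 9. So (πρ)(5) = 9.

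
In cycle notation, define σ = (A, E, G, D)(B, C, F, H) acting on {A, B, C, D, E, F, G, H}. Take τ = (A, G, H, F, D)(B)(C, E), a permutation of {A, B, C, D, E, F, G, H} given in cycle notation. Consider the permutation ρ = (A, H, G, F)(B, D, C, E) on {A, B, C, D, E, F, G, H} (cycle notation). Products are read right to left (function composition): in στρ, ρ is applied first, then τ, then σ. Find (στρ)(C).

F

Chase C: ρ(C) = E; τ(E) = C; σ(C) = F. Hence (στρ)(C) = F.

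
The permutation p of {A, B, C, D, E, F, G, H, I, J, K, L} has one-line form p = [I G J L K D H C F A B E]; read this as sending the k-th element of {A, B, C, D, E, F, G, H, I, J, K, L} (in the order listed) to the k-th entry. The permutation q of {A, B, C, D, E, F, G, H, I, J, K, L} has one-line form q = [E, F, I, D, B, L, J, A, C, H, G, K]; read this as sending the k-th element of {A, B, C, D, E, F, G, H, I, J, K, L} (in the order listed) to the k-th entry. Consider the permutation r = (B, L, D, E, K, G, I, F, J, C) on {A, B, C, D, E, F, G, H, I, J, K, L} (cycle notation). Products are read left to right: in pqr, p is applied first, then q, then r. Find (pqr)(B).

Chase B: p(B) = G; q(G) = J; r(J) = C. Hence (pqr)(B) = C.

C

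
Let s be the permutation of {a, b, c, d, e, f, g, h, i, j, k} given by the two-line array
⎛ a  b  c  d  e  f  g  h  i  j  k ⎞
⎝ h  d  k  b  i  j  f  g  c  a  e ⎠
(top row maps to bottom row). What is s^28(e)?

e

Tracing e → i → … returns to e after 4 steps, so e lies in a 4-cycle (c, k, e, i).
On a 4-cycle, s^4 is the identity, so s^28 = s^0 there (28 ≡ 0 mod 4).
So s^28(e) = e.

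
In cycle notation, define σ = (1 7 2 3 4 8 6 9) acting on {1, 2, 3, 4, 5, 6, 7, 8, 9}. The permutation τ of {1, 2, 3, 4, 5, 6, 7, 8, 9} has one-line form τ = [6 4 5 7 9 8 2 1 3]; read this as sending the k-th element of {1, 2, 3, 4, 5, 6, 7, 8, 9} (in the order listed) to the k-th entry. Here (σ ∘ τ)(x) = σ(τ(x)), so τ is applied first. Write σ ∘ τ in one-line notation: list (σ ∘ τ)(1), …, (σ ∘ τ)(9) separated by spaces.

9 8 5 2 1 6 3 7 4

Chase each element through τ then σ: 1 → 6 → 9; 2 → 4 → 8; 3 → 5 → 5; 4 → 7 → 2; 5 → 9 → 1; 6 → 8 → 6; 7 → 2 → 3; 8 → 1 → 7; 9 → 3 → 4.
So σ ∘ τ in one-line form is 9 8 5 2 1 6 3 7 4.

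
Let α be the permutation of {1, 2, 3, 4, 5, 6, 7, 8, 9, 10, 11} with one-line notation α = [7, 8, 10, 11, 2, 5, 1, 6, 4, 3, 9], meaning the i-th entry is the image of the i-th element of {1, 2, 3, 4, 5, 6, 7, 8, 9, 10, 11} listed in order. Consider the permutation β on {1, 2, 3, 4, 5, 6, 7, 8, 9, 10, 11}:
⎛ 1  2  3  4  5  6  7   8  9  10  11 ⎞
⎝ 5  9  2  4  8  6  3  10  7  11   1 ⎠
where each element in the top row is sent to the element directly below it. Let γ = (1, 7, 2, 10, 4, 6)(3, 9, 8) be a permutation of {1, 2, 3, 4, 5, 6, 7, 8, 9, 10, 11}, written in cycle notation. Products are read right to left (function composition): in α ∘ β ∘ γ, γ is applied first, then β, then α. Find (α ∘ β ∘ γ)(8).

Apply the permutations in order: γ(8) = 3, then β(3) = 2, then α(2) = 8. So (α ∘ β ∘ γ)(8) = 8.

8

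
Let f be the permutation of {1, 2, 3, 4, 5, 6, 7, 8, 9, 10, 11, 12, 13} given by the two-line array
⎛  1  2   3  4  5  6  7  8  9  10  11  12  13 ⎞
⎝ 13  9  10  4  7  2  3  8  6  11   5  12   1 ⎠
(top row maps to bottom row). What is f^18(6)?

Tracing 6 → 2 → … returns to 6 after 3 steps, so 6 lies in a 3-cycle (2 9 6).
Powers repeat with period 3 on this cycle, and 18 mod 3 = 0, so f^18(6) = f^0(6).
So f^18(6) = 6.

6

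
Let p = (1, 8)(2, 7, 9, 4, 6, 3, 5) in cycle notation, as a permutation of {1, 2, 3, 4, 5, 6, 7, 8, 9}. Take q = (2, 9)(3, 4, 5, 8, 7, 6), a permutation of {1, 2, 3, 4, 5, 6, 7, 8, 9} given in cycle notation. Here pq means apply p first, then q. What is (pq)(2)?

6

(pq)(2) = q(p(2)). p(2) = 7, then q(7) = 6. So (pq)(2) = 6.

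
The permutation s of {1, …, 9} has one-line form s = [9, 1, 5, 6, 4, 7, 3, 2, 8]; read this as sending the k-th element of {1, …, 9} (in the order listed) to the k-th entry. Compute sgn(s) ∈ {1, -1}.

In disjoint-cycle form the cycle lengths are 5, 4.
A cycle is odd iff its length is even; s has 1 even-length cycle, so sgn(s) = (−1)^1 and s is odd.

-1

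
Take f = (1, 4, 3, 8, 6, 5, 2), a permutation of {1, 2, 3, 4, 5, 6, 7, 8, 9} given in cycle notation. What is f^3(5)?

4

5 lies in the 7-cycle (1, 4, 3, 8, 6, 5, 2).
Stepping 3 places around the cycle: 5 → 2 → 1 → 4.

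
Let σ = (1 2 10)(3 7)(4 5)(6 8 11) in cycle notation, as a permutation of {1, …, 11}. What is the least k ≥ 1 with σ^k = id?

6

The disjoint cycles have lengths 3, 3, 2, 2, 1.
The order of σ is the least common multiple of its cycle lengths: lcm(3, 3, 2, 2) = 6.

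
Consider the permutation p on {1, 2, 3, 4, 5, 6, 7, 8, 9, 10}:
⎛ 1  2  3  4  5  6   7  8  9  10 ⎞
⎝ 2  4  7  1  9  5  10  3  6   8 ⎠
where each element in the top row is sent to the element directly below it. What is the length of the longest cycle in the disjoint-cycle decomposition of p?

4

Decomposing into disjoint cycles gives (1, 2, 4)(3, 7, 10, 8)(5, 9, 6); the longest has length 4.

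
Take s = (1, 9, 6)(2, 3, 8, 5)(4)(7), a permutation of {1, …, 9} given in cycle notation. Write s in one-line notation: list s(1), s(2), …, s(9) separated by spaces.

Each element maps to the next entry in its cycle (wrapping to the front): 1↦9, 2↦3, 3↦8, 4↦4, 5↦2, 6↦1, 7↦7, 8↦5, 9↦6.
Listing these in domain order gives 9 3 8 4 2 1 7 5 6.

9 3 8 4 2 1 7 5 6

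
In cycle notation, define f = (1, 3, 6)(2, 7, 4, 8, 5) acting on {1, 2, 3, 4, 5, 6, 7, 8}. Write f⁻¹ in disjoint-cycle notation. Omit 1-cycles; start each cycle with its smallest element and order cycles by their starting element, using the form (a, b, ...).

The inverse reverses each cycle.
After reversing and putting each cycle's least element first, f⁻¹ = (1, 6, 3)(2, 5, 8, 4, 7).

(1, 6, 3)(2, 5, 8, 4, 7)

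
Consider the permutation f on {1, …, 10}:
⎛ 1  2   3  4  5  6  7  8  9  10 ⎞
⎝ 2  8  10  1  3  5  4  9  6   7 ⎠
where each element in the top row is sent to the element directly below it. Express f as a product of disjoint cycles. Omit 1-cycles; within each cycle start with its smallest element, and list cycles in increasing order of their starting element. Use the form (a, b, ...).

(1, 2, 8, 9, 6, 5, 3, 10, 7, 4)

From 1: 1 → 2 → 8 → 9 → 6 → 5 → 3 → 10 → 7 → 4 → 1, closing the cycle (1, 2, 8, 9, 6, 5, 3, 10, 7, 4).
Continuing from each remaining unvisited element yields (1, 2, 8, 9, 6, 5, 3, 10, 7, 4).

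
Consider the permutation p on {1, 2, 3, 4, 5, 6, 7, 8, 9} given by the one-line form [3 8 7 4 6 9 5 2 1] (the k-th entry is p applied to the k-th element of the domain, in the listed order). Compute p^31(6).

9

Tracing 6 → 9 → … returns to 6 after 6 steps, so 6 lies in a 6-cycle (1, 3, 7, 5, 6, 9).
Powers repeat with period 6 on this cycle, and 31 mod 6 = 1, so p^31(6) = p^1(6).
Stepping 1 place around the cycle: 6 → 9.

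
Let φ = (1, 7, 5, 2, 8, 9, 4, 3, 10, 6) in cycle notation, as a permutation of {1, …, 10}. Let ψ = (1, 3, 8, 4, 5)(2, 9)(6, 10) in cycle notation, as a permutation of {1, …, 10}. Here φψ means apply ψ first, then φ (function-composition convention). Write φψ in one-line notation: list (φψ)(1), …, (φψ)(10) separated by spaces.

(φψ)(x) = φ(ψ(x)). Computing each image: φ(ψ(1)) = φ(3) = 10, φ(ψ(2)) = φ(9) = 4, φ(ψ(3)) = φ(8) = 9, φ(ψ(4)) = φ(5) = 2, φ(ψ(5)) = φ(1) = 7, φ(ψ(6)) = φ(10) = 6, φ(ψ(7)) = φ(7) = 5, φ(ψ(8)) = φ(4) = 3, φ(ψ(9)) = φ(2) = 8, φ(ψ(10)) = φ(6) = 1.
Hence φψ = [10 4 9 2 7 6 5 3 8 1].

10 4 9 2 7 6 5 3 8 1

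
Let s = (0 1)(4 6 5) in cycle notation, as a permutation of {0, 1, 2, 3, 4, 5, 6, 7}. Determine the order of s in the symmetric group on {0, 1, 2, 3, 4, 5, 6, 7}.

6

The disjoint cycles have lengths 3, 2, 1, 1, 1.
The order is lcm(3, 2) = 6.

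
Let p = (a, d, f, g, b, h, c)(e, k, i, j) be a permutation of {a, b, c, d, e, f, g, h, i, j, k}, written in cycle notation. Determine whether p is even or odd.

The cycle lengths are 7, 4.
A cycle is odd iff its length is even; p has 1 even-length cycle, so sgn(p) = (−1)^1 and p is odd.

odd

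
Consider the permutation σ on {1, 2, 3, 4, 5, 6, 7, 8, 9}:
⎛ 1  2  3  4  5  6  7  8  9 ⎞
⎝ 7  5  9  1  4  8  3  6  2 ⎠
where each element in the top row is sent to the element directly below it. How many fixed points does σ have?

0

No element satisfies σ(x) = x, so there are 0 fixed points.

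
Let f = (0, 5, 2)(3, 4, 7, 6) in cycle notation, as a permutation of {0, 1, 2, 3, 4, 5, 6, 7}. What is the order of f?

12

The cycle type of f is (4, 3, 1).
The order of f is the least common multiple of its cycle lengths: lcm(4, 3) = 12.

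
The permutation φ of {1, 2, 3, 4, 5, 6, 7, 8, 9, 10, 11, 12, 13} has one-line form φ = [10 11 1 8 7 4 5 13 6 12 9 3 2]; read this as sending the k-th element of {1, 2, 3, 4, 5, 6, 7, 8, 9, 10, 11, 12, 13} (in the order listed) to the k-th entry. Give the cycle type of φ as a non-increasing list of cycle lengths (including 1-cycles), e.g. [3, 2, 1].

[7, 4, 2]

The disjoint cycles are (1, 10, 12, 3)(2, 11, 9, 6, 4, 8, 13)(5, 7), with lengths 7, 4, 2 in non-increasing order.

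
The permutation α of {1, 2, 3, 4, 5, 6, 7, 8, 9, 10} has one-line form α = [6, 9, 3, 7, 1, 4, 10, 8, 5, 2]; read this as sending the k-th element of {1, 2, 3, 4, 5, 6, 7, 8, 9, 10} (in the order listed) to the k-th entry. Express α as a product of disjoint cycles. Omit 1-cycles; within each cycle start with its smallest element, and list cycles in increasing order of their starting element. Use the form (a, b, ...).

From 1: 1 → 6 → 4 → 7 → 10 → 2 → 9 → 5 → 1, closing the cycle (1, 6, 4, 7, 10, 2, 9, 5).
Repeating from the next unused element and collecting all non-trivial cycles gives (1, 6, 4, 7, 10, 2, 9, 5).

(1, 6, 4, 7, 10, 2, 9, 5)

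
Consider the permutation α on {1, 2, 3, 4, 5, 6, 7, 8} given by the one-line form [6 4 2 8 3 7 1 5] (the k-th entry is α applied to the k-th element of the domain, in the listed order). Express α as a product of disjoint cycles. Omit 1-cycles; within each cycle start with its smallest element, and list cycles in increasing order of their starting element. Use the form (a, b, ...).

From 1: 1 → 6 → 7 → 1, closing the cycle (1, 6, 7).
Repeating from the next unused element and collecting all non-trivial cycles gives (1, 6, 7)(2, 4, 8, 5, 3).

(1, 6, 7)(2, 4, 8, 5, 3)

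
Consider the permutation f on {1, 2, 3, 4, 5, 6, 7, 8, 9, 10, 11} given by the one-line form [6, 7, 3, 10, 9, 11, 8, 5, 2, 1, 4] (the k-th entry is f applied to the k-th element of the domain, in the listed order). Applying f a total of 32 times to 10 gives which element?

6

Tracing 10 → 1 → … returns to 10 after 5 steps, so 10 lies in a 5-cycle (1 6 11 4 10).
On a 5-cycle, f^5 is the identity, so f^32 = f^2 there (32 ≡ 2 mod 5).
Stepping 2 places around the cycle: 10 → 1 → 6.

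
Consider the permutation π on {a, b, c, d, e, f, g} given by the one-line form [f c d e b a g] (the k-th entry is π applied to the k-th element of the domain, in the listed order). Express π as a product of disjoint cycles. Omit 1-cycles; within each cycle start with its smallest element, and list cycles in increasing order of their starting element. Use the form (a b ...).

Iterating π from a gives a → f → a; that is the 2-cycle (a f).
Repeating from the next unused element and collecting all non-trivial cycles gives (a f)(b c d e).

(a f)(b c d e)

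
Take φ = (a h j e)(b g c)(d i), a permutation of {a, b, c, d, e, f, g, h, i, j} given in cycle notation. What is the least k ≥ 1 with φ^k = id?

The disjoint cycles have lengths 4, 3, 2, 1.
The order is lcm(4, 3, 2) = 12.

12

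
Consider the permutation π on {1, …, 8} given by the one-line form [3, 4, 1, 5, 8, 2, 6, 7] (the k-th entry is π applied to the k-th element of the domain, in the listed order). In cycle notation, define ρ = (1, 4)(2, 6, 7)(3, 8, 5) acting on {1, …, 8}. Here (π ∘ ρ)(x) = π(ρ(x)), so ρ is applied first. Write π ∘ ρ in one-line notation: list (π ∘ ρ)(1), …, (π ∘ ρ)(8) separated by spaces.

For each element, apply ρ then π: 1 → 4 → 5; 2 → 6 → 2; 3 → 8 → 7; 4 → 1 → 3; 5 → 3 → 1; 6 → 7 → 6; 7 → 2 → 4; 8 → 5 → 8.
Collecting the images, π ∘ ρ = [5 2 7 3 1 6 4 8].

5 2 7 3 1 6 4 8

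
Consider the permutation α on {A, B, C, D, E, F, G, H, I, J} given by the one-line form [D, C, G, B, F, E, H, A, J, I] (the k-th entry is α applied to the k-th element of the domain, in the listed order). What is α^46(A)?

G

Tracing A → D → … returns to A after 6 steps, so A lies in a 6-cycle (A, D, B, C, G, H).
On a 6-cycle, α^6 is the identity, so α^46 = α^4 there (46 ≡ 4 mod 6).
Advancing 4 steps from A: A → D → B → C → G.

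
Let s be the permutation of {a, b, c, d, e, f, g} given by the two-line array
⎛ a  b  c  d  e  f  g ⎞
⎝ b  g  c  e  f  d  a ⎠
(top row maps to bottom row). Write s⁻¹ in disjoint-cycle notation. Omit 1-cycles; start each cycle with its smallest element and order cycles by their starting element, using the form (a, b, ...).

The cycle decomposition of s is (a, b, g)(d, e, f).
The inverse reverses every cycle; in canonical form, s⁻¹ = (a, g, b)(d, f, e).

(a, g, b)(d, f, e)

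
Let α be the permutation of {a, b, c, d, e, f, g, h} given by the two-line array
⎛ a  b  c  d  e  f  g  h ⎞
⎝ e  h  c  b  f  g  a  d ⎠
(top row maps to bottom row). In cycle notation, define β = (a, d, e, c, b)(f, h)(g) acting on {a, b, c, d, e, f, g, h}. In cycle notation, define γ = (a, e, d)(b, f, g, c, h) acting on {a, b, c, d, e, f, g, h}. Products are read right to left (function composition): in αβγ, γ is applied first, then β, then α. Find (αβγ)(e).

f

Apply the permutations in order: γ(e) = d, then β(d) = e, then α(e) = f. So (αβγ)(e) = f.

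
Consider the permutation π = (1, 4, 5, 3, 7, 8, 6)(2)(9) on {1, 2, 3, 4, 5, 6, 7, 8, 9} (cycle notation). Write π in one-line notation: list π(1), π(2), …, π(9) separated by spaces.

4 2 7 5 3 1 8 6 9

Each element maps to the next entry in its cycle (wrapping to the front): 1→4, 2→2, 3→7, 4→5, 5→3, 6→1, 7→8, 8→6, 9→9.
So the one-line form is 4 2 7 5 3 1 8 6 9.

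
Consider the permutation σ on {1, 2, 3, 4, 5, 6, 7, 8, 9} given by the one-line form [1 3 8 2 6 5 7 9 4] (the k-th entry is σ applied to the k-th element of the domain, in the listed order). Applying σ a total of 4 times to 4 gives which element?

Tracing 4 → 2 → … returns to 4 after 5 steps, so 4 lies in a 5-cycle (2 3 8 9 4).
Advancing 4 steps from 4: 4 → 2 → 3 → 8 → 9.

9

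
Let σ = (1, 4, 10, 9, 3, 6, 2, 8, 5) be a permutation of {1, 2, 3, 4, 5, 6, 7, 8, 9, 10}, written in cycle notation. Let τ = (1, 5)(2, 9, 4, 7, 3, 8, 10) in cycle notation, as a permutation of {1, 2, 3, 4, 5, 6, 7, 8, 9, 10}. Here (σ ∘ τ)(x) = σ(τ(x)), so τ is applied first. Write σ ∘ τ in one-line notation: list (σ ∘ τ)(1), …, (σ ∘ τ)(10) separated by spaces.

1 3 5 7 4 2 6 9 10 8

(σ ∘ τ)(x) = σ(τ(x)). Computing each image: σ(τ(1)) = σ(5) = 1, σ(τ(2)) = σ(9) = 3, σ(τ(3)) = σ(8) = 5, σ(τ(4)) = σ(7) = 7, σ(τ(5)) = σ(1) = 4, σ(τ(6)) = σ(6) = 2, σ(τ(7)) = σ(3) = 6, σ(τ(8)) = σ(10) = 9, σ(τ(9)) = σ(4) = 10, σ(τ(10)) = σ(2) = 8.
Hence σ ∘ τ = [1 3 5 7 4 2 6 9 10 8].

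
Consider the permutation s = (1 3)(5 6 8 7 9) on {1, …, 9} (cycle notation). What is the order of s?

The cycle type of s is (5, 2, 1, 1).
Since disjoint cycles commute, ord(s) = lcm(5, 2) = 10.

10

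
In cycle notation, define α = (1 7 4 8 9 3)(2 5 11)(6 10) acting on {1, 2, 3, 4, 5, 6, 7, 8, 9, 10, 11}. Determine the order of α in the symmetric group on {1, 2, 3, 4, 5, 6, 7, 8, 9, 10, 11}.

6

The cycle type of α is (6, 3, 2).
The order of α is the least common multiple of its cycle lengths: lcm(6, 3, 2) = 6.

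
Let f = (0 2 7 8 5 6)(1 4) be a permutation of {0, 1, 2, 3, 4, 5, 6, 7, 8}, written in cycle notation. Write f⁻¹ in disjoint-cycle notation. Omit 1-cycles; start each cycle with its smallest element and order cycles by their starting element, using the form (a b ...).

(0 6 5 8 7 2)(1 4)

Inverting a permutation written in cycle notation just reverses the order within every cycle.
After reversing and putting each cycle's least element first, f⁻¹ = (0 6 5 8 7 2)(1 4).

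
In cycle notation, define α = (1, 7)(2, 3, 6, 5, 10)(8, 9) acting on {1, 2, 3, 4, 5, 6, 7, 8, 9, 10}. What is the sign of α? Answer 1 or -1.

The cycle lengths are 5, 2, 2, 1.
A cycle of length ℓ contributes ℓ−1 transpositions, so α is a product of 4 + 1 + 1 = 6 transpositions — even.

1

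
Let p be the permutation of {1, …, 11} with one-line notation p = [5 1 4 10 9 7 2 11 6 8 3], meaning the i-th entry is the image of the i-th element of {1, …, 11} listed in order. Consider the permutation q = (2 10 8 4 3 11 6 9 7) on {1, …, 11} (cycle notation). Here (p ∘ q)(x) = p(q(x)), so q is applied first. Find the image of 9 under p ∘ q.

q(9) = 7, then p(7) = 2; composing gives (p ∘ q)(9) = 2.

2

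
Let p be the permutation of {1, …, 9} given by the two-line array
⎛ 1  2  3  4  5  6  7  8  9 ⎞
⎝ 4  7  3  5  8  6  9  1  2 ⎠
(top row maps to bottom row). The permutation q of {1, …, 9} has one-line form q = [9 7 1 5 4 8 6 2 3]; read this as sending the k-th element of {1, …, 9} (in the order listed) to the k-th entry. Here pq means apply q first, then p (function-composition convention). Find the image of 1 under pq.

2

First apply q: q(1) = 9, then p(9) = 2. Thus (pq)(1) = 2.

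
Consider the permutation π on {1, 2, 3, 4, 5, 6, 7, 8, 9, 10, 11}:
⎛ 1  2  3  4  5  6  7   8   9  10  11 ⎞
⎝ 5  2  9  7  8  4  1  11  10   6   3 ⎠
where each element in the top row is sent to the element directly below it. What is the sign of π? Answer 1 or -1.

In disjoint-cycle form the cycle lengths are 10, 1.
A cycle of length ℓ contributes ℓ−1 transpositions, so π is a product of 9 transpositions — odd.

-1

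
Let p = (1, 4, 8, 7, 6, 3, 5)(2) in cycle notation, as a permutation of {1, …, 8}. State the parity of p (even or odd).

The cycle lengths are 7, 1.
A cycle of length ℓ contributes ℓ−1 transpositions, so p is a product of 6 transpositions — even.

even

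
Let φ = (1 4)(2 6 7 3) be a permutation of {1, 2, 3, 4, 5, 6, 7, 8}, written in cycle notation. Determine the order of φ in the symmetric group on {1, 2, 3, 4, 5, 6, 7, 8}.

4

The disjoint cycles have lengths 4, 2, 1, 1.
The order is lcm(4, 2) = 4.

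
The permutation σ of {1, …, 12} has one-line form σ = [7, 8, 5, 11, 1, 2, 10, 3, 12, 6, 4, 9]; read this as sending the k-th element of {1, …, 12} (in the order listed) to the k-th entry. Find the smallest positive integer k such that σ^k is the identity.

The disjoint-cycle form of σ has cycle lengths 8, 2, 2.
Since disjoint cycles commute, ord(σ) = lcm(8, 2, 2) = 8.

8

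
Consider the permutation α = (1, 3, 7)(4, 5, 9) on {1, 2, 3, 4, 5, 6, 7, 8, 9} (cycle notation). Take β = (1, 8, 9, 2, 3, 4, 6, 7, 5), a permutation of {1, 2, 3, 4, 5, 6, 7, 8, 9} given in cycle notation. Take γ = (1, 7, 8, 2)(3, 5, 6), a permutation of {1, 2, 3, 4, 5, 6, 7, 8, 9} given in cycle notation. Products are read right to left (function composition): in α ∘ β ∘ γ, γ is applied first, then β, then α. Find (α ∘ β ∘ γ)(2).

Apply the permutations in order: γ(2) = 1, then β(1) = 8, then α(8) = 8. So (α ∘ β ∘ γ)(2) = 8.

8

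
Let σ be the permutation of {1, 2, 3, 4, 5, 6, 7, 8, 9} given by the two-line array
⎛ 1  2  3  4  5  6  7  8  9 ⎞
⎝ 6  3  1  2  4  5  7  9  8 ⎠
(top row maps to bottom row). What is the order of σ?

Decomposing into disjoint cycles gives cycle lengths 6, 2, 1.
The order is lcm(6, 2) = 6.

6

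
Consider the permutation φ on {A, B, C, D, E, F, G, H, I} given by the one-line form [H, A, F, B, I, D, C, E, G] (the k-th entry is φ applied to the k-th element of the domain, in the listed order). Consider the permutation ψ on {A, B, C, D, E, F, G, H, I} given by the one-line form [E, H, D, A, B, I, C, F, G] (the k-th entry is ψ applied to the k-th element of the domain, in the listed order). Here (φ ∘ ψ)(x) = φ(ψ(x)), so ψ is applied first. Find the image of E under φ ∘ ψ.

ψ(E) = B, then φ(B) = A; composing gives (φ ∘ ψ)(E) = A.

A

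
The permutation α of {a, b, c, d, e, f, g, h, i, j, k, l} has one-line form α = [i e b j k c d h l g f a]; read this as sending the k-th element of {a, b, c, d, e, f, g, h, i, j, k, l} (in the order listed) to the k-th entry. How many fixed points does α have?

1

The fixed points (elements with α(x) = x) are {h}, so there is 1.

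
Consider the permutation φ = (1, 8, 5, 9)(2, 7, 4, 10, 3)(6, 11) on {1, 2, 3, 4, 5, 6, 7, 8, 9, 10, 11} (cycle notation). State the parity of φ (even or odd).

The cycle lengths are 5, 4, 2.
A cycle is odd iff its length is even; φ has 2 even-length cycles, so sgn(φ) = (−1)^2 and φ is even.

even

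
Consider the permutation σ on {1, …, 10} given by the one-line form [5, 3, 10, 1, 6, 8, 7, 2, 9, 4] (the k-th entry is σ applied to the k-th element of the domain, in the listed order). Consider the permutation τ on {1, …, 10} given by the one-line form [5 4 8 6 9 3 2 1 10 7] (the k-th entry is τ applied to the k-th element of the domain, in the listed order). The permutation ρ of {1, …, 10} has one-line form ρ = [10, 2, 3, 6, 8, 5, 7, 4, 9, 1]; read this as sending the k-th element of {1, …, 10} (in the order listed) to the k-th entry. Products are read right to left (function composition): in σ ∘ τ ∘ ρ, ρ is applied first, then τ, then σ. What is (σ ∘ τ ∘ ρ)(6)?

9

Chase 6: ρ(6) = 5; τ(5) = 9; σ(9) = 9. Hence (σ ∘ τ ∘ ρ)(6) = 9.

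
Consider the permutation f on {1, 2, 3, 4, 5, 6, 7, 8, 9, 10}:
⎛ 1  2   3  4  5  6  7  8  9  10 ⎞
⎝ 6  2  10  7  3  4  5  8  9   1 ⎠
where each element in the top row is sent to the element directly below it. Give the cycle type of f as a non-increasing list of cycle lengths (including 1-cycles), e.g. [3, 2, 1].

The disjoint cycles are (1, 6, 4, 7, 5, 3, 10)(2)(8)(9), with lengths 7, 1, 1, 1 in non-increasing order.

[7, 1, 1, 1]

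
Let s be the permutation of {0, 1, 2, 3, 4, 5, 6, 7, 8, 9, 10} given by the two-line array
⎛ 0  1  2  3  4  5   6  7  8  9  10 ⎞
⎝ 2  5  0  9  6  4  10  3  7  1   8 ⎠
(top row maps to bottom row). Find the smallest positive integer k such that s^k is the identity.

Writing s as disjoint cycles, the cycle lengths are 9, 2.
Since disjoint cycles commute, ord(s) = lcm(9, 2) = 18.

18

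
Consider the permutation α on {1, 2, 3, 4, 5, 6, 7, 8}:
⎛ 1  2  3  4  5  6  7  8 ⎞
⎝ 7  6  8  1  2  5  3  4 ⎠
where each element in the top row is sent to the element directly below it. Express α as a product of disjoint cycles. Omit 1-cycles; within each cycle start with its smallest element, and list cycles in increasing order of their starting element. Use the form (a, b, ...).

Iterating α from 1 gives 1 → 7 → 3 → 8 → 4 → 1; that is the 5-cycle (1, 7, 3, 8, 4).
Continuing from each remaining unvisited element yields (1, 7, 3, 8, 4)(2, 6, 5).

(1, 7, 3, 8, 4)(2, 6, 5)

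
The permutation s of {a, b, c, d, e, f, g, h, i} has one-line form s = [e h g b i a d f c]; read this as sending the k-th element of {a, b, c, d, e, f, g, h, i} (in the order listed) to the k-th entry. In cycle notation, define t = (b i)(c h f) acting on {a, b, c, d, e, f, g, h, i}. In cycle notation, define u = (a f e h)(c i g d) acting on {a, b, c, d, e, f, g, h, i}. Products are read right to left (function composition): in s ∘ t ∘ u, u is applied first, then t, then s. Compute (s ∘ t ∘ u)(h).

e

Apply the permutations in order: u(h) = a, then t(a) = a, then s(a) = e. So (s ∘ t ∘ u)(h) = e.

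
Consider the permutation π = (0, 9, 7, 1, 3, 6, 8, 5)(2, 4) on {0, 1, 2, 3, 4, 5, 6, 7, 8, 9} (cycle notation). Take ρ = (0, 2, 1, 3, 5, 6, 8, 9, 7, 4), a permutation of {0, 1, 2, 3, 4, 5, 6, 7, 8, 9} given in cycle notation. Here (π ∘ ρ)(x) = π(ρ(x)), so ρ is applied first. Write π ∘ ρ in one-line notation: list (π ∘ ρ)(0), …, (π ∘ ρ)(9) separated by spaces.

4 6 3 0 9 8 5 2 7 1

For each element, apply ρ then π: 0 → 2 → 4; 1 → 3 → 6; 2 → 1 → 3; 3 → 5 → 0; 4 → 0 → 9; 5 → 6 → 8; 6 → 8 → 5; 7 → 4 → 2; 8 → 9 → 7; 9 → 7 → 1.
Collecting the images, π ∘ ρ = [4 6 3 0 9 8 5 2 7 1].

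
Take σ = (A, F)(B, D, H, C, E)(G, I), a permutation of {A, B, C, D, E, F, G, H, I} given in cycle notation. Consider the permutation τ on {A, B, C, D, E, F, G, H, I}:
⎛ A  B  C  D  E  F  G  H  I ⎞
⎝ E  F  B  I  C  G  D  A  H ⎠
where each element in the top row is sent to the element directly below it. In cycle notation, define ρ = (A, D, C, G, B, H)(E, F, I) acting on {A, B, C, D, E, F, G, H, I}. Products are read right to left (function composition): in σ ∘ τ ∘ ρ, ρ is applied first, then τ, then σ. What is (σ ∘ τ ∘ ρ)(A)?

G

Apply the permutations in order: ρ(A) = D, then τ(D) = I, then σ(I) = G. So (σ ∘ τ ∘ ρ)(A) = G.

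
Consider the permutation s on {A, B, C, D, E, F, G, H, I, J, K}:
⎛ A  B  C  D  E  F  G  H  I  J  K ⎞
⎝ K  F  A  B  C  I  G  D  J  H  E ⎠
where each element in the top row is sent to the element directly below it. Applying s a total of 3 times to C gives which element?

Tracing C → A → … returns to C after 4 steps, so C lies in a 4-cycle (A, K, E, C).
Advancing 3 steps from C: C → A → K → E.

E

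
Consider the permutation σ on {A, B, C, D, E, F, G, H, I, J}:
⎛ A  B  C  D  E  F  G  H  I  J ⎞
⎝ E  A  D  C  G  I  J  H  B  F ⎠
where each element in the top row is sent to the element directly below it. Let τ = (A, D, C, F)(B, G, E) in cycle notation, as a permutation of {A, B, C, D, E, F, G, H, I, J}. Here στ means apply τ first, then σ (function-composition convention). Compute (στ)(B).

First apply τ: τ(B) = G, then σ(G) = J. Thus (στ)(B) = J.

J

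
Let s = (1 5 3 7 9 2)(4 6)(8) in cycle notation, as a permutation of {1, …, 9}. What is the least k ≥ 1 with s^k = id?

The disjoint cycles have lengths 6, 2, 1.
The order is lcm(6, 2) = 6.

6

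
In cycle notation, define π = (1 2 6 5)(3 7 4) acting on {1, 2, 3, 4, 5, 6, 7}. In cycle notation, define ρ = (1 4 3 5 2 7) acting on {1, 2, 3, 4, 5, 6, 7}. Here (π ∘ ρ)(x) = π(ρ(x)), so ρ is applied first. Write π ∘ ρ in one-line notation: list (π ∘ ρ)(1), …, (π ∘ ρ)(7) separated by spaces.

3 4 1 7 6 5 2

(π ∘ ρ)(x) = π(ρ(x)). Computing each image: π(ρ(1)) = π(4) = 3, π(ρ(2)) = π(7) = 4, π(ρ(3)) = π(5) = 1, π(ρ(4)) = π(3) = 7, π(ρ(5)) = π(2) = 6, π(ρ(6)) = π(6) = 5, π(ρ(7)) = π(1) = 2.
Hence π ∘ ρ = [3 4 1 7 6 5 2].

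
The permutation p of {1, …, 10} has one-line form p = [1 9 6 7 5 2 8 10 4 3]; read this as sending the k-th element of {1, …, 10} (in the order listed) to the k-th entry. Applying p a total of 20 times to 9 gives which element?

10

Tracing 9 → 4 → … returns to 9 after 8 steps, so 9 lies in an 8-cycle (2 9 4 7 8 10 3 6).
Since the cycle has length 8, p^20 acts on it the same as p^4 (20 mod 8 = 4).
Advancing 4 steps from 9: 9 → 4 → 7 → 8 → 10.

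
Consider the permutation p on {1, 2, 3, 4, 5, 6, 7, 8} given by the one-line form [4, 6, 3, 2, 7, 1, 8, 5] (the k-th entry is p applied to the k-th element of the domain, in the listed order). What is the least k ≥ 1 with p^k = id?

Decomposing into disjoint cycles gives cycle lengths 4, 3, 1.
The order is lcm(4, 3) = 12.

12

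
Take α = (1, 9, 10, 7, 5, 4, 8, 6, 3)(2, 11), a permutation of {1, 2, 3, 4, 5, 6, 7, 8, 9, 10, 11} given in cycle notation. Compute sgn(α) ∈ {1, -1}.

-1

The cycle lengths are 9, 2.
A cycle is odd iff its length is even; α has 1 even-length cycle, so sgn(α) = (−1)^1 and α is odd.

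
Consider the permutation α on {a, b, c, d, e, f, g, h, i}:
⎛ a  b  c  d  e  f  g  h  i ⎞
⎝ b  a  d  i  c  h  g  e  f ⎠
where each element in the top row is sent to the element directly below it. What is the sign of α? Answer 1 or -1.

1

In disjoint-cycle form the cycle lengths are 6, 2, 1.
A cycle of length ℓ contributes ℓ−1 transpositions, so α is a product of 5 + 1 = 6 transpositions — even.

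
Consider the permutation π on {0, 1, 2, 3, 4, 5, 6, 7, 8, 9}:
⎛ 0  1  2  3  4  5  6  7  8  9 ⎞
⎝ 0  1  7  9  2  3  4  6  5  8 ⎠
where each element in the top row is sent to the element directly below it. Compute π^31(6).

Tracing 6 → 4 → … returns to 6 after 4 steps, so 6 lies in a 4-cycle (2, 7, 6, 4).
Since the cycle has length 4, π^31 acts on it the same as π^3 (31 mod 4 = 3).
Stepping 3 places around the cycle: 6 → 4 → 2 → 7.

7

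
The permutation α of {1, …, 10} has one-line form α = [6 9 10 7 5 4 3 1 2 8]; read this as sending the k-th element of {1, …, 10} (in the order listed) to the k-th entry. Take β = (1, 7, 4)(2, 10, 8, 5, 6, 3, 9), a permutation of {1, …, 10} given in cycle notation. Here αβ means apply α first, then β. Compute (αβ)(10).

First apply α: α(10) = 8, then β(8) = 5. Thus (αβ)(10) = 5.

5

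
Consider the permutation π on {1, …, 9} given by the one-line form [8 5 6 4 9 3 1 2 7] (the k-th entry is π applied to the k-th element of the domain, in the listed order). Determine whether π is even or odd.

In disjoint-cycle form the cycle lengths are 6, 2, 1.
A cycle is odd iff its length is even; π has 2 even-length cycles, so sgn(π) = (−1)^2 and π is even.

even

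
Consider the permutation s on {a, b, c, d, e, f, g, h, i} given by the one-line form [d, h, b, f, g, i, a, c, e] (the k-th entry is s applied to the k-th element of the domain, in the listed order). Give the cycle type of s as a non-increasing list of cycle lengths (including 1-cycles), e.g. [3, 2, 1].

[6, 3]

The disjoint cycles are (a d f i e g)(b h c), with lengths 6, 3 in non-increasing order.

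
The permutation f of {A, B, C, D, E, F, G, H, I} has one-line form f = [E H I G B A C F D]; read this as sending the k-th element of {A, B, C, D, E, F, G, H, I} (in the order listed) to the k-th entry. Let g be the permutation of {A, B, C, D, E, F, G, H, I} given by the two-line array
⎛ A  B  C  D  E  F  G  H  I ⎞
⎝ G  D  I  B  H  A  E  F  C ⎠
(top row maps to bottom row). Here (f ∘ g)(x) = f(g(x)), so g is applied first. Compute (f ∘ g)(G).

B

First apply g: g(G) = E, then f(E) = B. Thus (f ∘ g)(G) = B.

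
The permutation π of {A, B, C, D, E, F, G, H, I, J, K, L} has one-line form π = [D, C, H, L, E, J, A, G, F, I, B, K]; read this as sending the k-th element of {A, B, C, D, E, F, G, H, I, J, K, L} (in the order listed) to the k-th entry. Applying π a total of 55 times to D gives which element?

A

Tracing D → L → … returns to D after 8 steps, so D lies in an 8-cycle (A, D, L, K, B, C, H, G).
Since the cycle has length 8, π^55 acts on it the same as π^7 (55 mod 8 = 7).
Stepping 7 places around the cycle: D → L → K → B → C → H → G → A.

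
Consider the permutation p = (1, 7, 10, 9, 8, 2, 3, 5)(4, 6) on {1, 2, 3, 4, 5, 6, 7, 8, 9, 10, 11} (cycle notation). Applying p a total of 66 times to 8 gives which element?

8 lies in the 8-cycle (1, 7, 10, 9, 8, 2, 3, 5).
On an 8-cycle, p^8 is the identity, so p^66 = p^2 there (66 ≡ 2 mod 8).
Stepping 2 places around the cycle: 8 → 2 → 3.

3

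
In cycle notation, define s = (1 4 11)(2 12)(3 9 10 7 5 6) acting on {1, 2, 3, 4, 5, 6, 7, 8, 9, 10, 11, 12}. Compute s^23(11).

11 lies in the 3-cycle (1 4 11).
Since the cycle has length 3, s^23 acts on it the same as s^2 (23 mod 3 = 2).
Stepping 2 places around the cycle: 11 → 1 → 4.

4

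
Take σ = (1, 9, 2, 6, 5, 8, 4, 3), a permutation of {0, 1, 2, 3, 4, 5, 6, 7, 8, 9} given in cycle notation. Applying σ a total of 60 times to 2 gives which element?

4

2 lies in the 8-cycle (1, 9, 2, 6, 5, 8, 4, 3).
Powers repeat with period 8 on this cycle, and 60 mod 8 = 4, so σ^60(2) = σ^4(2).
Advancing 4 steps from 2: 2 → 6 → 5 → 8 → 4.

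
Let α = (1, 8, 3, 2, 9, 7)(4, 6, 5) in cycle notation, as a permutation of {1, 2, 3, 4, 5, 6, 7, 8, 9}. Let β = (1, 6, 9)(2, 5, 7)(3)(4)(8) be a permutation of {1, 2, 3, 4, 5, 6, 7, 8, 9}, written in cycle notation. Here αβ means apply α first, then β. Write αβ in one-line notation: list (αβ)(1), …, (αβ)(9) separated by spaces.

Chase each element through α then β: 1 → 8 → 8; 2 → 9 → 1; 3 → 2 → 5; 4 → 6 → 9; 5 → 4 → 4; 6 → 5 → 7; 7 → 1 → 6; 8 → 3 → 3; 9 → 7 → 2.
Collecting the images, αβ = [8 1 5 9 4 7 6 3 2].

8 1 5 9 4 7 6 3 2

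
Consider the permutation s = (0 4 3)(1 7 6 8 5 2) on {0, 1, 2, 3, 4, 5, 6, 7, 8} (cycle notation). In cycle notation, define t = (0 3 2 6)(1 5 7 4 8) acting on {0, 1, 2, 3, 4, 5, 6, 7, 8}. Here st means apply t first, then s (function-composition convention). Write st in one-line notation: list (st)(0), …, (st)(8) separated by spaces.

0 2 8 1 5 6 4 3 7

(st)(x) = s(t(x)). Computing each image: s(t(0)) = s(3) = 0, s(t(1)) = s(5) = 2, s(t(2)) = s(6) = 8, s(t(3)) = s(2) = 1, s(t(4)) = s(8) = 5, s(t(5)) = s(7) = 6, s(t(6)) = s(0) = 4, s(t(7)) = s(4) = 3, s(t(8)) = s(1) = 7.
Hence st = [0 2 8 1 5 6 4 3 7].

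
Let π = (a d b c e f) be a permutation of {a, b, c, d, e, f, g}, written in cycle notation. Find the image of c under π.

Within (a d b c e f), c ↦ e.

e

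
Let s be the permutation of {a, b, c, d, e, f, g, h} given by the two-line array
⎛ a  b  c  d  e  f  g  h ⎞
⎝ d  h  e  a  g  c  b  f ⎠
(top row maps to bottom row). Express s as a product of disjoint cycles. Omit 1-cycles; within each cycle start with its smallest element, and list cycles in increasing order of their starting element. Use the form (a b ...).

Iterating s from a gives a → d → a; that is the 2-cycle (a d).
Continuing from each remaining unvisited element yields (a d)(b h f c e g).

(a d)(b h f c e g)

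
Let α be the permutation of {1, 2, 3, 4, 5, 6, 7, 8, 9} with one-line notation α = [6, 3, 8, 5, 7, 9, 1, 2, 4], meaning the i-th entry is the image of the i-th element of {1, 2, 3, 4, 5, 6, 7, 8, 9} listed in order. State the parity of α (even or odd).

odd

In disjoint-cycle form the cycle lengths are 6, 3.
A cycle is odd iff its length is even; α has 1 even-length cycle, so sgn(α) = (−1)^1 and α is odd.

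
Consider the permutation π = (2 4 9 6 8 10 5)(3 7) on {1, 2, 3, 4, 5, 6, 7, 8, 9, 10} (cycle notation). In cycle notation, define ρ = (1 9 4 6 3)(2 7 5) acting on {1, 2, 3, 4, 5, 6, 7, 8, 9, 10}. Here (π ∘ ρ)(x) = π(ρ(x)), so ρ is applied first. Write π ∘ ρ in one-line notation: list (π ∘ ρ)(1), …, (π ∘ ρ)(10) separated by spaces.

6 3 1 8 4 7 2 10 9 5

Chase each element through ρ then π: 1 → 9 → 6; 2 → 7 → 3; 3 → 1 → 1; 4 → 6 → 8; 5 → 2 → 4; 6 → 3 → 7; 7 → 5 → 2; 8 → 8 → 10; 9 → 4 → 9; 10 → 10 → 5.
So π ∘ ρ in one-line form is 6 3 1 8 4 7 2 10 9 5.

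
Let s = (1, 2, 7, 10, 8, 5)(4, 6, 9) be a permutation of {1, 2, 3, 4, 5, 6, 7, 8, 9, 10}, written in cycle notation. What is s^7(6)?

9

6 lies in the 3-cycle (4, 6, 9).
Powers repeat with period 3 on this cycle, and 7 mod 3 = 1, so s^7(6) = s^1(6).
Stepping 1 place around the cycle: 6 → 9.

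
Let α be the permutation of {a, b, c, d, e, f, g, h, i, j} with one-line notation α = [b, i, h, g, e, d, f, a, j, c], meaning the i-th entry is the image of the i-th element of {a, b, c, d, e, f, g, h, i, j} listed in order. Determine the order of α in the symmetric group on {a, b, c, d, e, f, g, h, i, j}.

6

Decomposing into disjoint cycles gives cycle lengths 6, 3, 1.
The order is lcm(6, 3) = 6.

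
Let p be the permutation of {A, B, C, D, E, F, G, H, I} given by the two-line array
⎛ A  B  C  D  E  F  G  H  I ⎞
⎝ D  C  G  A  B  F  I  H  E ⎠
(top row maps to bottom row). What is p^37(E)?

C

Tracing E → B → … returns to E after 5 steps, so E lies in a 5-cycle (B, C, G, I, E).
Powers repeat with period 5 on this cycle, and 37 mod 5 = 2, so p^37(E) = p^2(E).
Advancing 2 steps from E: E → B → C.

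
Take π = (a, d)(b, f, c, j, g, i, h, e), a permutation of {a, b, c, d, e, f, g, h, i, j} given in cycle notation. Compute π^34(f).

j

f lies in the 8-cycle (b, f, c, j, g, i, h, e).
Since the cycle has length 8, π^34 acts on it the same as π^2 (34 mod 8 = 2).
Advancing 2 steps from f: f → c → j.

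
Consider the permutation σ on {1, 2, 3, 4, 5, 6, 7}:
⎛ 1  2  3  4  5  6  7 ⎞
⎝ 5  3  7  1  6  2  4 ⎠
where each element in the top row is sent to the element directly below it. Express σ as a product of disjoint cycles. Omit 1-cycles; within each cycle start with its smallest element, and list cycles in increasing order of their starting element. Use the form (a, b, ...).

Iterating σ from 1 gives 1 → 5 → 6 → 2 → 3 → 7 → 4 → 1; that is the 7-cycle (1, 5, 6, 2, 3, 7, 4).
Repeating from the next unused element and collecting all non-trivial cycles gives (1, 5, 6, 2, 3, 7, 4).

(1, 5, 6, 2, 3, 7, 4)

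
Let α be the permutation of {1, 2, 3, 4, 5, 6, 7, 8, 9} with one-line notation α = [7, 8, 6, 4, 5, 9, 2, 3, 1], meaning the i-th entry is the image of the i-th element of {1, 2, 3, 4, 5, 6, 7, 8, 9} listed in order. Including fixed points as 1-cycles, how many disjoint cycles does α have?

3

The cycle decomposition is (1, 7, 2, 8, 3, 6, 9)(4)(5), which has 3 cycles (counting 1-cycles).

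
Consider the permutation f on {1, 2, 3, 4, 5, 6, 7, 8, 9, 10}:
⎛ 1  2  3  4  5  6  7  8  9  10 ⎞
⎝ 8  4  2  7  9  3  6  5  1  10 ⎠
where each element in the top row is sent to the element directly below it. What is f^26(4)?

7

Tracing 4 → 7 → … returns to 4 after 5 steps, so 4 lies in a 5-cycle (2, 4, 7, 6, 3).
Since the cycle has length 5, f^26 acts on it the same as f^1 (26 mod 5 = 1).
Advancing 1 step from 4: 4 → 7.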